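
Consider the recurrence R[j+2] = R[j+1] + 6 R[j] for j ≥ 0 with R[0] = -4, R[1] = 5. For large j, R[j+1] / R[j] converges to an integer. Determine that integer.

3

The characteristic equation is r^2 - r - 6 = 0, which factors as (r - 3)(r + 2) = 0.
So the roots are 3 and -2. Since |3| > |-2| and the coefficient of 3^j is non-zero, the ratio tends to 3.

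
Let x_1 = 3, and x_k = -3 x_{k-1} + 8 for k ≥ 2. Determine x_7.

731

x_2 = -3*3 + 8 = -1
x_3 = -3*(-1) + 8 = 11
x_4 = -3*11 + 8 = -25
x_5 = -3*(-25) + 8 = 83
x_6 = -3*83 + 8 = -241
x_7 = -3*(-241) + 8 = 731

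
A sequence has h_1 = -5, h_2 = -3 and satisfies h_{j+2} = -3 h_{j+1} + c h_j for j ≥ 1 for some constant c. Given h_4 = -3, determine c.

h_3 = 9 - 5c
h_4 = -27 + 12c
So -27 + 12c = -3, giving c = 2.

2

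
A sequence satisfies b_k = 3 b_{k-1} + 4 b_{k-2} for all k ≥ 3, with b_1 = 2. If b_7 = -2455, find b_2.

-5

Let b_2 = x.
b_3 = 8 + 3x
b_4 = 24 + 13x
b_5 = 104 + 51x
b_6 = 408 + 205x
b_7 = 1640 + 819x
So 1640 + 819x = -2455, giving x = -5.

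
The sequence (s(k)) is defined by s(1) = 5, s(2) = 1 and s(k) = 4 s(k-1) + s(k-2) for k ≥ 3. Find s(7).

s(3) = 4*1 + 5 = 9
s(4) = 4*9 + 1 = 37
s(5) = 4*37 + 9 = 157
s(6) = 4*157 + 37 = 665
s(7) = 4*665 + 157 = 2817

2817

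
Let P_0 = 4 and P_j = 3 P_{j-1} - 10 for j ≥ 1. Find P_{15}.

-14348902

The fixed point is -10/(1 - 3) = 5, so P_j - 5 = 3(P_{j-1} - 5).
Hence P_j = -1·3^j + 5.
P_{15} = -1·3^{15} + 5 = -1·14348907 + 5 = -14348902.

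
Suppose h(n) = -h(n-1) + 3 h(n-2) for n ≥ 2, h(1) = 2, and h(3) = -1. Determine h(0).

Let h(0) = x.
h(2) = -2 + 3x
h(3) = 8 - 3x
So 8 - 3x = -1, giving x = 3.

3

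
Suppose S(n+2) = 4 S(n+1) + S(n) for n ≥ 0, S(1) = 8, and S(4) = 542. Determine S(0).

-2

Let S(0) = x.
S(2) = 32 + x
S(3) = 136 + 4x
S(4) = 576 + 17x
So 576 + 17x = 542, giving x = -2.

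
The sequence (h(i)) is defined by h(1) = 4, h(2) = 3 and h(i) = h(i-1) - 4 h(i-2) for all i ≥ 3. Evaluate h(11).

3651

h(3) = 3 - 4*4 = -13
h(4) = (-13) - 4*3 = -25
h(5) = (-25) - 4*(-13) = 27
h(6) = 27 - 4*(-25) = 127
h(7) = 127 - 4*27 = 19
h(8) = 19 - 4*127 = -489
h(9) = (-489) - 4*19 = -565
h(10) = (-565) - 4*(-489) = 1391
h(11) = 1391 - 4*(-565) = 3651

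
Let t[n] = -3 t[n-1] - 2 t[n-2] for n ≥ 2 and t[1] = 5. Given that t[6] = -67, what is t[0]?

Let t[0] = y.
t[2] = -15 - 2y
t[3] = 35 + 6y
t[4] = -75 - 14y
t[5] = 155 + 30y
t[6] = -315 - 62y
So -315 - 62y = -67, giving y = -4.

-4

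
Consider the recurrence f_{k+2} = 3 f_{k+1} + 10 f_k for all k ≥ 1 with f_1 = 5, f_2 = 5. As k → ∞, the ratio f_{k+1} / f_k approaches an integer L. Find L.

The characteristic equation is r^2 - 3r - 10 = 0, which factors as (r - 5)(r + 2) = 0.
So the roots are 5 and -2. Since |5| > |-2| and the coefficient of 5^k is non-zero, the ratio tends to 5.

5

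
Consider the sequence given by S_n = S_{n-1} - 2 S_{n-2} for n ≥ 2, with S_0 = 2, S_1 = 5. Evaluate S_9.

-73

S_2 = 5 - 2*2 = 1
S_3 = 1 - 2*5 = -9
S_4 = (-9) - 2*1 = -11
S_5 = (-11) - 2*(-9) = 7
S_6 = 7 - 2*(-11) = 29
S_7 = 29 - 2*7 = 15
S_8 = 15 - 2*29 = -43
S_9 = (-43) - 2*15 = -73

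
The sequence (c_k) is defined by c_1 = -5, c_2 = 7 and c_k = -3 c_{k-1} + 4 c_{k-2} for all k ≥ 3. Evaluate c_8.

39319

c_3 = -3(7) + 4(-5) = -41
c_4 = -3(-41) + 4(7) = 151
c_5 = -3(151) + 4(-41) = -617
c_6 = -3(-617) + 4(151) = 2455
c_7 = -3(2455) + 4(-617) = -9833
c_8 = -3(-9833) + 4(2455) = 39319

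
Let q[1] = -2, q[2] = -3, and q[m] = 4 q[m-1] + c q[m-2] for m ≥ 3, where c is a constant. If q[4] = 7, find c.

q[3] = -12 - 2c
q[4] = -48 - 11c
So -48 - 11c = 7, giving c = -5.

-5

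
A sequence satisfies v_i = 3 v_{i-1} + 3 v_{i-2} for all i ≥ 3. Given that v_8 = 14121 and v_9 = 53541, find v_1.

Rearranging, v_{i-2} = (v_i - 3 v_{i-1}) / 3.
v_7 = (53541 - 3*14121) / 3 = 11178/3 = 3726
v_6 = (14121 - 3*3726) / 3 = 2943/3 = 981
v_5 = (3726 - 3*981) / 3 = 783/3 = 261
v_4 = (981 - 3*261) / 3 = 198/3 = 66
v_3 = (261 - 3*66) / 3 = 63/3 = 21
v_2 = (66 - 3*21) / 3 = 3/3 = 1
v_1 = (21 - 3*1) / 3 = 18/3 = 6

6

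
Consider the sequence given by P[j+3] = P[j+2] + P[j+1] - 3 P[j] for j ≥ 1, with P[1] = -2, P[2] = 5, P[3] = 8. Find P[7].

P[4] = 8 + 5 - 3(-2) = 19
P[5] = 19 + 8 - 3(5) = 12
P[6] = 12 + 19 - 3(8) = 7
P[7] = 7 + 12 - 3(19) = -38

-38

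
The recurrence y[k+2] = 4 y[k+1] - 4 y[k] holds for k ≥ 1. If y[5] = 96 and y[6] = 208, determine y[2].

9

Rearranging, y[k-2] = (y[k] - 4 y[k-1]) / -4.
y[4] = (208 - 4(96)) / -4 = -176/-4 = 44
y[3] = (96 - 4(44)) / -4 = -80/-4 = 20
y[2] = (44 - 4(20)) / -4 = -36/-4 = 9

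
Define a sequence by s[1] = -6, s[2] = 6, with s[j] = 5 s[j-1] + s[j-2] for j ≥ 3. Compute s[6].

3396

s[3] = 5·6 + (-6) = 24
s[4] = 5·24 + 6 = 126
s[5] = 5·126 + 24 = 654
s[6] = 5·654 + 126 = 3396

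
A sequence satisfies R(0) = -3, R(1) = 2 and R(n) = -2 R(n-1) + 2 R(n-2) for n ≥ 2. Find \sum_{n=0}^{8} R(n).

R(2) = -2(2) + 2(-3) = -10
R(3) = -2(-10) + 2(2) = 24
R(4) = -2(24) + 2(-10) = -68
R(5) = -2(-68) + 2(24) = 184
R(6) = -2(184) + 2(-68) = -504
R(7) = -2(-504) + 2(184) = 1376
R(8) = -2(1376) + 2(-504) = -3760
Sum = (-3) + 2 + (-10) + 24 + (-68) + 184 + (-504) + 1376 + (-3760) = -2759

-2759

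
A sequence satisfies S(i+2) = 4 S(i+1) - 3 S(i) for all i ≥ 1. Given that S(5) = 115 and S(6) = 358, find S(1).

Rearranging, S(i-2) = (S(i) - 4 S(i-1)) / -3.
S(4) = (358 - 4*115) / -3 = -102/-3 = 34
S(3) = (115 - 4*34) / -3 = -21/-3 = 7
S(2) = (34 - 4*7) / -3 = 6/-3 = -2
S(1) = (7 - 4*(-2)) / -3 = 15/-3 = -5

-5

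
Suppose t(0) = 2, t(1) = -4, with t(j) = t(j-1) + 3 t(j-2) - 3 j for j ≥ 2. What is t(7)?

t(2) = (-4) + 3(2) - 6 = -4
t(3) = (-4) + 3(-4) - 9 = -25
t(4) = (-25) + 3(-4) - 12 = -49
t(5) = (-49) + 3(-25) - 15 = -139
t(6) = (-139) + 3(-49) - 18 = -304
t(7) = (-304) + 3(-139) - 21 = -742

-742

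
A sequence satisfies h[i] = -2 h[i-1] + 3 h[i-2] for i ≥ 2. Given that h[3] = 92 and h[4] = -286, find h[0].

-6

Rearranging, h[i-2] = (h[i] + 2 h[i-1]) / 3.
h[2] = (-286 + 2·92) / 3 = -102/3 = -34
h[1] = (92 + 2·(-34)) / 3 = 24/3 = 8
h[0] = (-34 + 2·8) / 3 = -18/3 = -6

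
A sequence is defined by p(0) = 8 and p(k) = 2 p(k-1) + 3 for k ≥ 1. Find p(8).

2813

p(1) = 2(8) + 3 = 19
p(2) = 2(19) + 3 = 41
p(3) = 2(41) + 3 = 85
p(4) = 2(85) + 3 = 173
p(5) = 2(173) + 3 = 349
p(6) = 2(349) + 3 = 701
p(7) = 2(701) + 3 = 1405
p(8) = 2(1405) + 3 = 2813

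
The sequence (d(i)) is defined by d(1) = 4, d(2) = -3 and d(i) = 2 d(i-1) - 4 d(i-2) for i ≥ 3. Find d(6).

d(3) = 2·(-3) - 4·4 = -22
d(4) = 2·(-22) - 4·(-3) = -32
d(5) = 2·(-32) - 4·(-22) = 24
d(6) = 2·24 - 4·(-32) = 176

176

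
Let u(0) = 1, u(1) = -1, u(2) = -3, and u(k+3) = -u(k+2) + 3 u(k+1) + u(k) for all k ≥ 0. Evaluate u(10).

u(3) = -(-3) + 3*(-1) + 1 = 1
u(4) = -1 + 3*(-3) + (-1) = -11
u(5) = -(-11) + 3*1 + (-3) = 11
u(6) = -11 + 3*(-11) + 1 = -43
u(7) = -(-43) + 3*11 + (-11) = 65
u(8) = -65 + 3*(-43) + 11 = -183
u(9) = -(-183) + 3*65 + (-43) = 335
u(10) = -335 + 3*(-183) + 65 = -819

-819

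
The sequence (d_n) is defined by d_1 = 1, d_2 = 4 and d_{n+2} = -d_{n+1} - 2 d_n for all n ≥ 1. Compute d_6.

-10

d_3 = -4 - 2·1 = -6
d_4 = -(-6) - 2·4 = -2
d_5 = -(-2) - 2·(-6) = 14
d_6 = -14 - 2·(-2) = -10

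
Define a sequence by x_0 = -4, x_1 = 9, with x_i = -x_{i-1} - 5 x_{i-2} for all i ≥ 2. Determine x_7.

x_2 = -9 - 5·(-4) = 11
x_3 = -11 - 5·9 = -56
x_4 = -(-56) - 5·11 = 1
x_5 = -1 - 5·(-56) = 279
x_6 = -279 - 5·1 = -284
x_7 = -(-284) - 5·279 = -1111

-1111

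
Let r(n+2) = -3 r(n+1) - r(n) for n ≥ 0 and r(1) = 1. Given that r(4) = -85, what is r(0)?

Let r(0) = z.
r(2) = -3 - z
r(3) = 8 + 3z
r(4) = -21 - 8z
So -21 - 8z = -85, giving z = 8.

8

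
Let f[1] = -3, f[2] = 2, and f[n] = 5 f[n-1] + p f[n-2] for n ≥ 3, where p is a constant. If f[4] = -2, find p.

f[3] = 10 - 3p
f[4] = 50 - 13p
So 50 - 13p = -2, giving p = 4.

4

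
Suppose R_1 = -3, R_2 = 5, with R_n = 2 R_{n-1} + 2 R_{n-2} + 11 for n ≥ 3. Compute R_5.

R_3 = 2(5) + 2(-3) + 11 = 15
R_4 = 2(15) + 2(5) + 11 = 51
R_5 = 2(51) + 2(15) + 11 = 143

143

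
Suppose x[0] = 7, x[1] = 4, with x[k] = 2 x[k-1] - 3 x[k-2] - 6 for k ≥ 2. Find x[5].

x[2] = 2*4 - 3*7 - 6 = -19
x[3] = 2*(-19) - 3*4 - 6 = -56
x[4] = 2*(-56) - 3*(-19) - 6 = -61
x[5] = 2*(-61) - 3*(-56) - 6 = 40

40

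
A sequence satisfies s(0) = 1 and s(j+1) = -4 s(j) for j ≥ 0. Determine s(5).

-1024

s(1) = -4(1) = -4
s(2) = -4(-4) = 16
s(3) = -4(16) = -64
s(4) = -4(-64) = 256
s(5) = -4(256) = -1024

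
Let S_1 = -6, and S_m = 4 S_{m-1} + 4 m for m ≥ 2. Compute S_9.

-189340

S_2 = 4*(-6) + 8 = -16
S_3 = 4*(-16) + 12 = -52
S_4 = 4*(-52) + 16 = -192
S_5 = 4*(-192) + 20 = -748
S_6 = 4*(-748) + 24 = -2968
S_7 = 4*(-2968) + 28 = -11844
S_8 = 4*(-11844) + 32 = -47344
S_9 = 4*(-47344) + 36 = -189340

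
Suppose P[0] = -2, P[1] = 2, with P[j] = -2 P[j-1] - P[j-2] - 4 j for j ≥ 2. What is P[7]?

14

P[2] = -2·2 - (-2) - 8 = -10
P[3] = -2·(-10) - 2 - 12 = 6
P[4] = -2·6 - (-10) - 16 = -18
P[5] = -2·(-18) - 6 - 20 = 10
P[6] = -2·10 - (-18) - 24 = -26
P[7] = -2·(-26) - 10 - 28 = 14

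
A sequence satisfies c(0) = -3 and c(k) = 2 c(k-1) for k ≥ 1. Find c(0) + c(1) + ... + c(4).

-93

c(1) = 2(-3) = -6
c(2) = 2(-6) = -12
c(3) = 2(-12) = -24
c(4) = 2(-24) = -48
Sum = (-3) + (-6) + (-12) + (-24) + (-48) = -93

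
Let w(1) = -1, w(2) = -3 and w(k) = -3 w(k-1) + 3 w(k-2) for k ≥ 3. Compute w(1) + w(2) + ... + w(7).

1127

w(3) = -3*(-3) + 3*(-1) = 6
w(4) = -3*6 + 3*(-3) = -27
w(5) = -3*(-27) + 3*6 = 99
w(6) = -3*99 + 3*(-27) = -378
w(7) = -3*(-378) + 3*99 = 1431
Sum = (-1) + (-3) + 6 + (-27) + 99 + (-378) + 1431 = 1127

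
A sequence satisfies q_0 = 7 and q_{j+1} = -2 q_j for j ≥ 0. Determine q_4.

q_1 = -2*7 = -14
q_2 = -2*(-14) = 28
q_3 = -2*28 = -56
q_4 = -2*(-56) = 112

112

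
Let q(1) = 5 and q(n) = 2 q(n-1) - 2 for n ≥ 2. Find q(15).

The fixed point is -2/(1 - 2) = 2, so q(n) - 2 = 2(q(n-1) - 2).
Hence q(n) = 3·2^{n-1} + 2.
q(15) = 3·2^{14} + 2 = 3·16384 + 2 = 49154.

49154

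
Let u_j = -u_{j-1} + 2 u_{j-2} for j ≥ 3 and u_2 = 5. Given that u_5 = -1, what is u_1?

4

Let u_1 = y.
u_3 = -5 + 2y
u_4 = 15 - 2y
u_5 = -25 + 6y
So -25 + 6y = -1, giving y = 4.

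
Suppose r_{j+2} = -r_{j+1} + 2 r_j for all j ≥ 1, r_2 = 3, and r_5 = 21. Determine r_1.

Let r_1 = z.
r_3 = -3 + 2z
r_4 = 9 - 2z
r_5 = -15 + 6z
So -15 + 6z = 21, giving z = 6.

6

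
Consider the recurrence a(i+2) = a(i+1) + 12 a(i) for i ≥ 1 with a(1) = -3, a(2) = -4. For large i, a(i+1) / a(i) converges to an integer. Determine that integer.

4

The characteristic equation is r^2 - r - 12 = 0, which factors as (r - 4)(r + 3) = 0.
So the roots are 4 and -3. Since |4| > |-3| and the coefficient of 4^i is non-zero, the ratio tends to 4.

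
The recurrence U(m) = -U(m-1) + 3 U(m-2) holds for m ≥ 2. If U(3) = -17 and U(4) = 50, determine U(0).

3

Rearranging, U(m-2) = (U(m) + U(m-1)) / 3.
U(2) = (50 + (-17)) / 3 = 33/3 = 11
U(1) = (-17 + 11) / 3 = -6/3 = -2
U(0) = (11 + (-2)) / 3 = 9/3 = 3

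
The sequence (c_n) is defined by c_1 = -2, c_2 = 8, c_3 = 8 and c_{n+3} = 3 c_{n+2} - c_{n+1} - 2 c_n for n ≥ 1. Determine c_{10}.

1076

c_4 = 3(8) - 8 - 2(-2) = 20
c_5 = 3(20) - 8 - 2(8) = 36
c_6 = 3(36) - 20 - 2(8) = 72
c_7 = 3(72) - 36 - 2(20) = 140
c_8 = 3(140) - 72 - 2(36) = 276
c_9 = 3(276) - 140 - 2(72) = 544
c_{10} = 3(544) - 276 - 2(140) = 1076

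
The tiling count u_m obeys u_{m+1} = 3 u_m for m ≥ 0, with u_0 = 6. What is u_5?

u_1 = 3·6 = 18
u_2 = 3·18 = 54
u_3 = 3·54 = 162
u_4 = 3·162 = 486
u_5 = 3·486 = 1458

1458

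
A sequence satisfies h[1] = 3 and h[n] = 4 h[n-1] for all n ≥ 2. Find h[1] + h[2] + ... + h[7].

h[2] = 4*3 = 12
h[3] = 4*12 = 48
h[4] = 4*48 = 192
h[5] = 4*192 = 768
h[6] = 4*768 = 3072
h[7] = 4*3072 = 12288
Sum = 3 + 12 + 48 + 192 + 768 + 3072 + 12288 = 16383

16383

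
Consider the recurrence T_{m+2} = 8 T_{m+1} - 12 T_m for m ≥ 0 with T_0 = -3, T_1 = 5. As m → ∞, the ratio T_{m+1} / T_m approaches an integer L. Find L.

The characteristic equation is r^2 - 8r + 12 = 0, which factors as (r - 6)(r - 2) = 0.
So the roots are 6 and 2. Since |6| > |2| and the coefficient of 6^m is non-zero, the ratio tends to 6.

6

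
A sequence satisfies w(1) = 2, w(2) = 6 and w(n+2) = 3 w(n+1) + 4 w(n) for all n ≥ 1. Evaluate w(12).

w(3) = 3(6) + 4(2) = 26
w(4) = 3(26) + 4(6) = 102
w(5) = 3(102) + 4(26) = 410
w(6) = 3(410) + 4(102) = 1638
w(7) = 3(1638) + 4(410) = 6554
w(8) = 3(6554) + 4(1638) = 26214
w(9) = 3(26214) + 4(6554) = 104858
w(10) = 3(104858) + 4(26214) = 419430
w(11) = 3(419430) + 4(104858) = 1677722
w(12) = 3(1677722) + 4(419430) = 6710886

6710886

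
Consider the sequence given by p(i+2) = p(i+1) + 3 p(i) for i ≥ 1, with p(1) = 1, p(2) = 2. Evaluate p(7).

p(3) = 2 + 3(1) = 5
p(4) = 5 + 3(2) = 11
p(5) = 11 + 3(5) = 26
p(6) = 26 + 3(11) = 59
p(7) = 59 + 3(26) = 137

137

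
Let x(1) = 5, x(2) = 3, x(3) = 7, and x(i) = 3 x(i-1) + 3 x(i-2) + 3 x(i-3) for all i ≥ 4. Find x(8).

x(4) = 3*7 + 3*3 + 3*5 = 45
x(5) = 3*45 + 3*7 + 3*3 = 165
x(6) = 3*165 + 3*45 + 3*7 = 651
x(7) = 3*651 + 3*165 + 3*45 = 2583
x(8) = 3*2583 + 3*651 + 3*165 = 10197

10197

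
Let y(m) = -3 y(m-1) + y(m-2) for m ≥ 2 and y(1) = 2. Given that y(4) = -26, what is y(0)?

4

Let y(0) = x.
y(2) = -6 + x
y(3) = 20 - 3x
y(4) = -66 + 10x
So -66 + 10x = -26, giving x = 4.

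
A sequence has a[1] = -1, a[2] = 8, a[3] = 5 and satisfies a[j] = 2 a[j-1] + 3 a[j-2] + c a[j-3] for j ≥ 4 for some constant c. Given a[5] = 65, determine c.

a[4] = 34 - c
a[5] = 83 + 6c
So 83 + 6c = 65, giving c = -3.

-3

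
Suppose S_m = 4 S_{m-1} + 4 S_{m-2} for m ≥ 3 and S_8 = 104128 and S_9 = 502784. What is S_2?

Rearranging, S_{m-2} = (S_m - 4 S_{m-1}) / 4.
S_7 = (502784 - 4(104128)) / 4 = 86272/4 = 21568
S_6 = (104128 - 4(21568)) / 4 = 17856/4 = 4464
S_5 = (21568 - 4(4464)) / 4 = 3712/4 = 928
S_4 = (4464 - 4(928)) / 4 = 752/4 = 188
S_3 = (928 - 4(188)) / 4 = 176/4 = 44
S_2 = (188 - 4(44)) / 4 = 12/4 = 3

3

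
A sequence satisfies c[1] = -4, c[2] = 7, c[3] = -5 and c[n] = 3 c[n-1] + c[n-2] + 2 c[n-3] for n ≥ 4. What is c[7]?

c[4] = 3(-5) + 7 + 2(-4) = -16
c[5] = 3(-16) + (-5) + 2(7) = -39
c[6] = 3(-39) + (-16) + 2(-5) = -143
c[7] = 3(-143) + (-39) + 2(-16) = -500

-500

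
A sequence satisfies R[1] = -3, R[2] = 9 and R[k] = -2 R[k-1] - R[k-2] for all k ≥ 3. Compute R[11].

-63

R[3] = -2·9 - (-3) = -15
R[4] = -2·(-15) - 9 = 21
R[5] = -2·21 - (-15) = -27
R[6] = -2·(-27) - 21 = 33
R[7] = -2·33 - (-27) = -39
R[8] = -2·(-39) - 33 = 45
R[9] = -2·45 - (-39) = -51
R[10] = -2·(-51) - 45 = 57
R[11] = -2·57 - (-51) = -63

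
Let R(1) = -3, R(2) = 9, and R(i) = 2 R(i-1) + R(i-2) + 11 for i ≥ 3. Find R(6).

445

R(3) = 2·9 + (-3) + 11 = 26
R(4) = 2·26 + 9 + 11 = 72
R(5) = 2·72 + 26 + 11 = 181
R(6) = 2·181 + 72 + 11 = 445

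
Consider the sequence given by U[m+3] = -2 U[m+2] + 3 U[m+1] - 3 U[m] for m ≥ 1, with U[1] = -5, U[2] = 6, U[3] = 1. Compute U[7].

U[4] = -2*1 + 3*6 - 3*(-5) = 31
U[5] = -2*31 + 3*1 - 3*6 = -77
U[6] = -2*(-77) + 3*31 - 3*1 = 244
U[7] = -2*244 + 3*(-77) - 3*31 = -812

-812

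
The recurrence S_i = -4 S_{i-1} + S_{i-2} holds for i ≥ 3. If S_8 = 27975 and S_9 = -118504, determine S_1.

8

Rearranging, S_{i-2} = S_i + 4 S_{i-1}.
S_7 = -118504 + 4(27975) = -6604
S_6 = 27975 + 4(-6604) = 1559
S_5 = -6604 + 4(1559) = -368
S_4 = 1559 + 4(-368) = 87
S_3 = -368 + 4(87) = -20
S_2 = 87 + 4(-20) = 7
S_1 = -20 + 4(7) = 8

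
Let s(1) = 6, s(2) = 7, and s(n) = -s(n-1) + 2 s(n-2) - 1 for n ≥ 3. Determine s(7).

s(3) = -7 + 2·6 - 1 = 4
s(4) = -4 + 2·7 - 1 = 9
s(5) = -9 + 2·4 - 1 = -2
s(6) = -(-2) + 2·9 - 1 = 19
s(7) = -19 + 2·(-2) - 1 = -24

-24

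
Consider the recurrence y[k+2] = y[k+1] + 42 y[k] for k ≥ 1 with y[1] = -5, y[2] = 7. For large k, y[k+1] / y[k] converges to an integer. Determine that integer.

7

The characteristic equation is r^2 - r - 42 = 0, which factors as (r - 7)(r + 6) = 0.
So the roots are 7 and -6. Since |7| > |-6| and the coefficient of 7^k is non-zero, the ratio tends to 7.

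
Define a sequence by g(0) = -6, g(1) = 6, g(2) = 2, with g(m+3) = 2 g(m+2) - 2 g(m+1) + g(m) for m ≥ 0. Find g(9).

-14

g(3) = 2·2 - 2·6 + (-6) = -14
g(4) = 2·(-14) - 2·2 + 6 = -26
g(5) = 2·(-26) - 2·(-14) + 2 = -22
g(6) = 2·(-22) - 2·(-26) + (-14) = -6
g(7) = 2·(-6) - 2·(-22) + (-26) = 6
g(8) = 2·6 - 2·(-6) + (-22) = 2
g(9) = 2·2 - 2·6 + (-6) = -14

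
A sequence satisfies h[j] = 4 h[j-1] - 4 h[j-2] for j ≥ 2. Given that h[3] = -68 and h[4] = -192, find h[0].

Rearranging, h[j-2] = (h[j] - 4 h[j-1]) / -4.
h[2] = (-192 - 4·(-68)) / -4 = 80/-4 = -20
h[1] = (-68 - 4·(-20)) / -4 = 12/-4 = -3
h[0] = (-20 - 4·(-3)) / -4 = -8/-4 = 2

2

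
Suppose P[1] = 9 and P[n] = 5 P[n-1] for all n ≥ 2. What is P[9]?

P[2] = 5(9) = 45
P[3] = 5(45) = 225
P[4] = 5(225) = 1125
P[5] = 5(1125) = 5625
P[6] = 5(5625) = 28125
P[7] = 5(28125) = 140625
P[8] = 5(140625) = 703125
P[9] = 5(703125) = 3515625

3515625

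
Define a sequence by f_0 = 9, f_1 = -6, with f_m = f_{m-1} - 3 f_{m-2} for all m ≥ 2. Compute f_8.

f_2 = (-6) - 3*9 = -33
f_3 = (-33) - 3*(-6) = -15
f_4 = (-15) - 3*(-33) = 84
f_5 = 84 - 3*(-15) = 129
f_6 = 129 - 3*84 = -123
f_7 = (-123) - 3*129 = -510
f_8 = (-510) - 3*(-123) = -141

-141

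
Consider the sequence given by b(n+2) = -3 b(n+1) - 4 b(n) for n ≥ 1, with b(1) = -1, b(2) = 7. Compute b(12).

b(3) = -3*7 - 4*(-1) = -17
b(4) = -3*(-17) - 4*7 = 23
b(5) = -3*23 - 4*(-17) = -1
b(6) = -3*(-1) - 4*23 = -89
b(7) = -3*(-89) - 4*(-1) = 271
b(8) = -3*271 - 4*(-89) = -457
b(9) = -3*(-457) - 4*271 = 287
b(10) = -3*287 - 4*(-457) = 967
b(11) = -3*967 - 4*287 = -4049
b(12) = -3*(-4049) - 4*967 = 8279

8279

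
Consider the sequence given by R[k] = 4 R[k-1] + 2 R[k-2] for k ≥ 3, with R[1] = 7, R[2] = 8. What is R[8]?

78560

R[3] = 4*8 + 2*7 = 46
R[4] = 4*46 + 2*8 = 200
R[5] = 4*200 + 2*46 = 892
R[6] = 4*892 + 2*200 = 3968
R[7] = 4*3968 + 2*892 = 17656
R[8] = 4*17656 + 2*3968 = 78560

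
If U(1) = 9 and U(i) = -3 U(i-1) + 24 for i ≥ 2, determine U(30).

The fixed point is 24/(1 + 3) = 6, so U(i) - 6 = -3(U(i-1) - 6).
Hence U(i) = 3·(-3)^{i-1} + 6.
U(30) = 3·(-3)^{29} + 6 = 3·-68630377364883 + 6 = -205891132094643.

-205891132094643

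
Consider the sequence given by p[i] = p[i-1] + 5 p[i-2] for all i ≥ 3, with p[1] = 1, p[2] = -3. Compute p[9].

p[3] = (-3) + 5*1 = 2
p[4] = 2 + 5*(-3) = -13
p[5] = (-13) + 5*2 = -3
p[6] = (-3) + 5*(-13) = -68
p[7] = (-68) + 5*(-3) = -83
p[8] = (-83) + 5*(-68) = -423
p[9] = (-423) + 5*(-83) = -838

-838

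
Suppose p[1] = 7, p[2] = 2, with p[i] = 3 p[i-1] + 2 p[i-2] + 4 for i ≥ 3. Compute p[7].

p[3] = 3*2 + 2*7 + 4 = 24
p[4] = 3*24 + 2*2 + 4 = 80
p[5] = 3*80 + 2*24 + 4 = 292
p[6] = 3*292 + 2*80 + 4 = 1040
p[7] = 3*1040 + 2*292 + 4 = 3708

3708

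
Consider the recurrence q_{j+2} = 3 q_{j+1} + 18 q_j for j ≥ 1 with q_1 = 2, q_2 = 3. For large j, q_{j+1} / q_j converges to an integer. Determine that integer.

The characteristic equation is r^2 - 3r - 18 = 0, which factors as (r - 6)(r + 3) = 0.
So the roots are 6 and -3. Since |6| > |-3| and the coefficient of 6^j is non-zero, the ratio tends to 6.

6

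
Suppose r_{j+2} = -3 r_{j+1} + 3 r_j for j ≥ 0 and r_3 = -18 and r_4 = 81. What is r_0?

Rearranging, r_{j-2} = (r_j + 3 r_{j-1}) / 3.
r_2 = (81 + 3·(-18)) / 3 = 27/3 = 9
r_1 = (-18 + 3·9) / 3 = 9/3 = 3
r_0 = (9 + 3·3) / 3 = 18/3 = 6

6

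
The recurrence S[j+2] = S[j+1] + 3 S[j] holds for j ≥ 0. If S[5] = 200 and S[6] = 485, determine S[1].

5

Rearranging, S[j-2] = (S[j] - S[j-1]) / 3.
S[4] = (485 - 200) / 3 = 285/3 = 95
S[3] = (200 - 95) / 3 = 105/3 = 35
S[2] = (95 - 35) / 3 = 60/3 = 20
S[1] = (35 - 20) / 3 = 15/3 = 5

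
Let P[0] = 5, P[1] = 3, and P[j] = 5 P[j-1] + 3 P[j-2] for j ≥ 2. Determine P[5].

4902

P[2] = 5(3) + 3(5) = 30
P[3] = 5(30) + 3(3) = 159
P[4] = 5(159) + 3(30) = 885
P[5] = 5(885) + 3(159) = 4902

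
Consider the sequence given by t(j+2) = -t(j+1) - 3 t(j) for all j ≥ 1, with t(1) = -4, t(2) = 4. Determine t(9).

296

t(3) = -4 - 3·(-4) = 8
t(4) = -8 - 3·4 = -20
t(5) = -(-20) - 3·8 = -4
t(6) = -(-4) - 3·(-20) = 64
t(7) = -64 - 3·(-4) = -52
t(8) = -(-52) - 3·64 = -140
t(9) = -(-140) - 3·(-52) = 296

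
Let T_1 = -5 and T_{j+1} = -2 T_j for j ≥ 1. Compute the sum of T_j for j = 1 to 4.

T_2 = -2*(-5) = 10
T_3 = -2*10 = -20
T_4 = -2*(-20) = 40
Sum = (-5) + 10 + (-20) + 40 = 25

25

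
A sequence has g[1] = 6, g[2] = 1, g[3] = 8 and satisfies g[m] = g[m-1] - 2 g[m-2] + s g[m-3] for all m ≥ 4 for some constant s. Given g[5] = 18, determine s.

g[4] = 6 + 6s
g[5] = -10 + 7s
So -10 + 7s = 18, giving s = 4.

4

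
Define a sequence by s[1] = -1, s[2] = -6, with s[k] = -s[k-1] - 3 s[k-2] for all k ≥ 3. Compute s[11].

s[3] = -(-6) - 3*(-1) = 9
s[4] = -9 - 3*(-6) = 9
s[5] = -9 - 3*9 = -36
s[6] = -(-36) - 3*9 = 9
s[7] = -9 - 3*(-36) = 99
s[8] = -99 - 3*9 = -126
s[9] = -(-126) - 3*99 = -171
s[10] = -(-171) - 3*(-126) = 549
s[11] = -549 - 3*(-171) = -36

-36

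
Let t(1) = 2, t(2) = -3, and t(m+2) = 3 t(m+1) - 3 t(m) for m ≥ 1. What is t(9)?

405

t(3) = 3(-3) - 3(2) = -15
t(4) = 3(-15) - 3(-3) = -36
t(5) = 3(-36) - 3(-15) = -63
t(6) = 3(-63) - 3(-36) = -81
t(7) = 3(-81) - 3(-63) = -54
t(8) = 3(-54) - 3(-81) = 81
t(9) = 3(81) - 3(-54) = 405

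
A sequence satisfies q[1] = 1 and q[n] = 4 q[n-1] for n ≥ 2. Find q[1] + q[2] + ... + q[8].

21845

q[2] = 4*1 = 4
q[3] = 4*4 = 16
q[4] = 4*16 = 64
q[5] = 4*64 = 256
q[6] = 4*256 = 1024
q[7] = 4*1024 = 4096
q[8] = 4*4096 = 16384
Sum = 1 + 4 + 16 + 64 + 256 + 1024 + 4096 + 16384 = 21845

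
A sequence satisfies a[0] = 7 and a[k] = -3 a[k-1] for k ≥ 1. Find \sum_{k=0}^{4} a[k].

427

a[1] = -3*7 = -21
a[2] = -3*(-21) = 63
a[3] = -3*63 = -189
a[4] = -3*(-189) = 567
Sum = 7 + (-21) + 63 + (-189) + 567 = 427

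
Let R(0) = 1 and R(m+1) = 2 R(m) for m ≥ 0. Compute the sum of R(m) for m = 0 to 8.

R(1) = 2·1 = 2
R(2) = 2·2 = 4
R(3) = 2·4 = 8
R(4) = 2·8 = 16
R(5) = 2·16 = 32
R(6) = 2·32 = 64
R(7) = 2·64 = 128
R(8) = 2·128 = 256
Sum = 1 + 2 + 4 + 8 + 16 + 32 + 64 + 128 + 256 = 511

511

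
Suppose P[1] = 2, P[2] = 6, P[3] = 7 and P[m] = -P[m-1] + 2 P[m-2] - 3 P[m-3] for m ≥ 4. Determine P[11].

717

P[4] = -7 + 2·6 - 3·2 = -1
P[5] = -(-1) + 2·7 - 3·6 = -3
P[6] = -(-3) + 2·(-1) - 3·7 = -20
P[7] = -(-20) + 2·(-3) - 3·(-1) = 17
P[8] = -17 + 2·(-20) - 3·(-3) = -48
P[9] = -(-48) + 2·17 - 3·(-20) = 142
P[10] = -142 + 2·(-48) - 3·17 = -289
P[11] = -(-289) + 2·142 - 3·(-48) = 717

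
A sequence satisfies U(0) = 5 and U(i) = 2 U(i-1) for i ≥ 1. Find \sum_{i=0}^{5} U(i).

315

U(1) = 2·5 = 10
U(2) = 2·10 = 20
U(3) = 2·20 = 40
U(4) = 2·40 = 80
U(5) = 2·80 = 160
Sum = 5 + 10 + 20 + 40 + 80 + 160 = 315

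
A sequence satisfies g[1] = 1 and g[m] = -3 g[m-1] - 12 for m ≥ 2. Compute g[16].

The fixed point is -12/(1 + 3) = -3, so g[m] + 3 = -3(g[m-1] + 3).
Hence g[m] = 4·(-3)^{m-1} - 3.
g[16] = 4·(-3)^{15} - 3 = 4·-14348907 - 3 = -57395631.

-57395631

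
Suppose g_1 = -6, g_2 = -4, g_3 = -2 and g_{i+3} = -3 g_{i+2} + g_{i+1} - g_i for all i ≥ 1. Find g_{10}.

g_4 = -3(-2) + (-4) - (-6) = 8
g_5 = -3(8) + (-2) - (-4) = -22
g_6 = -3(-22) + 8 - (-2) = 76
g_7 = -3(76) + (-22) - 8 = -258
g_8 = -3(-258) + 76 - (-22) = 872
g_9 = -3(872) + (-258) - 76 = -2950
g_{10} = -3(-2950) + 872 - (-258) = 9980

9980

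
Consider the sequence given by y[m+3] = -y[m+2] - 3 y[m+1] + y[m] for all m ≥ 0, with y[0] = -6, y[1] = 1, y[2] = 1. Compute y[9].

-243

y[3] = -1 - 3(1) + (-6) = -10
y[4] = -(-10) - 3(1) + 1 = 8
y[5] = -8 - 3(-10) + 1 = 23
y[6] = -23 - 3(8) + (-10) = -57
y[7] = -(-57) - 3(23) + 8 = -4
y[8] = -(-4) - 3(-57) + 23 = 198
y[9] = -198 - 3(-4) + (-57) = -243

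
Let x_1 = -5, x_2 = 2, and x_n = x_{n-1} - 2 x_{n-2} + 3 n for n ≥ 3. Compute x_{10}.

20

x_3 = 2 - 2*(-5) + 9 = 21
x_4 = 21 - 2*2 + 12 = 29
x_5 = 29 - 2*21 + 15 = 2
x_6 = 2 - 2*29 + 18 = -38
x_7 = (-38) - 2*2 + 21 = -21
x_8 = (-21) - 2*(-38) + 24 = 79
x_9 = 79 - 2*(-21) + 27 = 148
x_{10} = 148 - 2*79 + 30 = 20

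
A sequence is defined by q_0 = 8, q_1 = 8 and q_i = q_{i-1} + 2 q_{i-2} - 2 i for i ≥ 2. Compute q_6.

q_2 = 8 + 2·8 - 4 = 20
q_3 = 20 + 2·8 - 6 = 30
q_4 = 30 + 2·20 - 8 = 62
q_5 = 62 + 2·30 - 10 = 112
q_6 = 112 + 2·62 - 12 = 224

224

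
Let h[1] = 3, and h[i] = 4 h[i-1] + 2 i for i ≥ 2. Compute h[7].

h[2] = 4*3 + 4 = 16
h[3] = 4*16 + 6 = 70
h[4] = 4*70 + 8 = 288
h[5] = 4*288 + 10 = 1162
h[6] = 4*1162 + 12 = 4660
h[7] = 4*4660 + 14 = 18654

18654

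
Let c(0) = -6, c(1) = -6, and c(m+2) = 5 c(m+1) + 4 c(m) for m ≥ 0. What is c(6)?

c(2) = 5(-6) + 4(-6) = -54
c(3) = 5(-54) + 4(-6) = -294
c(4) = 5(-294) + 4(-54) = -1686
c(5) = 5(-1686) + 4(-294) = -9606
c(6) = 5(-9606) + 4(-1686) = -54774

-54774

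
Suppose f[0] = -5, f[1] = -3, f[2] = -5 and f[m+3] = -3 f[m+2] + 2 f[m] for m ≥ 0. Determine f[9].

3029

f[3] = -3·(-5) + 2·(-5) = 5
f[4] = -3·5 + 2·(-3) = -21
f[5] = -3·(-21) + 2·(-5) = 53
f[6] = -3·53 + 2·5 = -149
f[7] = -3·(-149) + 2·(-21) = 405
f[8] = -3·405 + 2·53 = -1109
f[9] = -3·(-1109) + 2·(-149) = 3029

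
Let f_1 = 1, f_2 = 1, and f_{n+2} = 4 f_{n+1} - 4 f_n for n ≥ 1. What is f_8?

-320

f_3 = 4*1 - 4*1 = 0
f_4 = 4*0 - 4*1 = -4
f_5 = 4*(-4) - 4*0 = -16
f_6 = 4*(-16) - 4*(-4) = -48
f_7 = 4*(-48) - 4*(-16) = -128
f_8 = 4*(-128) - 4*(-48) = -320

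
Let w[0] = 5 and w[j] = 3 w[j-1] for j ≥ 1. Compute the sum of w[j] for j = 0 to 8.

49205

w[1] = 3·5 = 15
w[2] = 3·15 = 45
w[3] = 3·45 = 135
w[4] = 3·135 = 405
w[5] = 3·405 = 1215
w[6] = 3·1215 = 3645
w[7] = 3·3645 = 10935
w[8] = 3·10935 = 32805
Sum = 5 + 15 + 45 + 135 + 405 + 1215 + 3645 + 10935 + 32805 = 49205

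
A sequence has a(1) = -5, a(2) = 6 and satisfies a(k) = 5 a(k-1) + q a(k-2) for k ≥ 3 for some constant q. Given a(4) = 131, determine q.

a(3) = 30 - 5q
a(4) = 150 - 19q
So 150 - 19q = 131, giving q = 1.

1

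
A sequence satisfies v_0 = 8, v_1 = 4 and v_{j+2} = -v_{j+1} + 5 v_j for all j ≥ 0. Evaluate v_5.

-276

v_2 = -4 + 5·8 = 36
v_3 = -36 + 5·4 = -16
v_4 = -(-16) + 5·36 = 196
v_5 = -196 + 5·(-16) = -276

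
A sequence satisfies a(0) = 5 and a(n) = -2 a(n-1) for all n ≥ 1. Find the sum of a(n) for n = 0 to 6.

a(1) = -2(5) = -10
a(2) = -2(-10) = 20
a(3) = -2(20) = -40
a(4) = -2(-40) = 80
a(5) = -2(80) = -160
a(6) = -2(-160) = 320
Sum = 5 + (-10) + 20 + (-40) + 80 + (-160) + 320 = 215

215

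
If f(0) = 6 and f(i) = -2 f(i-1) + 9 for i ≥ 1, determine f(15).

The fixed point is 9/(1 + 2) = 3, so f(i) - 3 = -2(f(i-1) - 3).
Hence f(i) = 3·(-2)^i + 3.
f(15) = 3·(-2)^{15} + 3 = 3·-32768 + 3 = -98301.

-98301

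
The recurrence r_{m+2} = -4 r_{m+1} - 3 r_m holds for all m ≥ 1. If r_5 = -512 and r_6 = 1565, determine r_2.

5

Rearranging, r_{m-2} = (r_m + 4 r_{m-1}) / -3.
r_4 = (1565 + 4(-512)) / -3 = -483/-3 = 161
r_3 = (-512 + 4(161)) / -3 = 132/-3 = -44
r_2 = (161 + 4(-44)) / -3 = -15/-3 = 5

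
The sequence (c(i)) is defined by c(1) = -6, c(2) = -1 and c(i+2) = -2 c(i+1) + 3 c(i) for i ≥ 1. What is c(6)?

299

c(3) = -2*(-1) + 3*(-6) = -16
c(4) = -2*(-16) + 3*(-1) = 29
c(5) = -2*29 + 3*(-16) = -106
c(6) = -2*(-106) + 3*29 = 299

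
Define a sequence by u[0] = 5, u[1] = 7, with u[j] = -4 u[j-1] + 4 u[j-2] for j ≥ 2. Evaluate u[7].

u[2] = -4*7 + 4*5 = -8
u[3] = -4*(-8) + 4*7 = 60
u[4] = -4*60 + 4*(-8) = -272
u[5] = -4*(-272) + 4*60 = 1328
u[6] = -4*1328 + 4*(-272) = -6400
u[7] = -4*(-6400) + 4*1328 = 30912

30912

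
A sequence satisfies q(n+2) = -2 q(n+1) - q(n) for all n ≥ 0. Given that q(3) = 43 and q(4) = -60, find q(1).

9

Rearranging, q(n-2) = -(q(n) + 2 q(n-1)).
q(2) = -(-60 + 2(43)) = -26
q(1) = -(43 + 2(-26)) = 9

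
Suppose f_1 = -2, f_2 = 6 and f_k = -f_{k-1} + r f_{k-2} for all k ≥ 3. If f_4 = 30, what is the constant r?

f_3 = -6 - 2r
f_4 = 6 + 8r
So 6 + 8r = 30, giving r = 3.

3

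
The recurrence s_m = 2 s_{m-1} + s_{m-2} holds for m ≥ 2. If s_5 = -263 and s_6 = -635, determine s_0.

-5

Rearranging, s_{m-2} = s_m - 2 s_{m-1}.
s_4 = -635 - 2·(-263) = -109
s_3 = -263 - 2·(-109) = -45
s_2 = -109 - 2·(-45) = -19
s_1 = -45 - 2·(-19) = -7
s_0 = -19 - 2·(-7) = -5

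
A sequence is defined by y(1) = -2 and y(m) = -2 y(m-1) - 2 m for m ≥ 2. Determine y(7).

-62

y(2) = -2*(-2) - 4 = 0
y(3) = -2*0 - 6 = -6
y(4) = -2*(-6) - 8 = 4
y(5) = -2*4 - 10 = -18
y(6) = -2*(-18) - 12 = 24
y(7) = -2*24 - 14 = -62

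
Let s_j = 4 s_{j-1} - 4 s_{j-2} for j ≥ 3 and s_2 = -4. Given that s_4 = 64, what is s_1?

Let s_1 = v.
s_3 = -16 - 4v
s_4 = -48 - 16v
So -48 - 16v = 64, giving v = -7.

-7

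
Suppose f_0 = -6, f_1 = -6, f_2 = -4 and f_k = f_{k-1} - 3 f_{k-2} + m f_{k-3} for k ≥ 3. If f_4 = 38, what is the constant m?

-1

f_3 = 14 - 6m
f_4 = 26 - 12m
So 26 - 12m = 38, giving m = -1.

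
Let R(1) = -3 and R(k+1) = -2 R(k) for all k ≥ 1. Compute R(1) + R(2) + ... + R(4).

R(2) = -2(-3) = 6
R(3) = -2(6) = -12
R(4) = -2(-12) = 24
Sum = (-3) + 6 + (-12) + 24 = 15

15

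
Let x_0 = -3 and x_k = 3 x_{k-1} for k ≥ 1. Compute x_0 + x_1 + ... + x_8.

x_1 = 3(-3) = -9
x_2 = 3(-9) = -27
x_3 = 3(-27) = -81
x_4 = 3(-81) = -243
x_5 = 3(-243) = -729
x_6 = 3(-729) = -2187
x_7 = 3(-2187) = -6561
x_8 = 3(-6561) = -19683
Sum = (-3) + (-9) + (-27) + (-81) + (-243) + (-729) + (-2187) + (-6561) + (-19683) = -29523

-29523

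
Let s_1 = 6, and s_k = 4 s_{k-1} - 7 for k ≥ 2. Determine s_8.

60077

s_2 = 4·6 - 7 = 17
s_3 = 4·17 - 7 = 61
s_4 = 4·61 - 7 = 237
s_5 = 4·237 - 7 = 941
s_6 = 4·941 - 7 = 3757
s_7 = 4·3757 - 7 = 15021
s_8 = 4·15021 - 7 = 60077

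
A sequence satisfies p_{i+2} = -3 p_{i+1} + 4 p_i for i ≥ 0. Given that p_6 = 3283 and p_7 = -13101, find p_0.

Rearranging, p_{i-2} = (p_i + 3 p_{i-1}) / 4.
p_5 = (-13101 + 3·3283) / 4 = -3252/4 = -813
p_4 = (3283 + 3·(-813)) / 4 = 844/4 = 211
p_3 = (-813 + 3·211) / 4 = -180/4 = -45
p_2 = (211 + 3·(-45)) / 4 = 76/4 = 19
p_1 = (-45 + 3·19) / 4 = 12/4 = 3
p_0 = (19 + 3·3) / 4 = 28/4 = 7

7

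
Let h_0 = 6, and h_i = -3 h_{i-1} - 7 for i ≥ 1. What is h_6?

5648

h_1 = -3·6 - 7 = -25
h_2 = -3·(-25) - 7 = 68
h_3 = -3·68 - 7 = -211
h_4 = -3·(-211) - 7 = 626
h_5 = -3·626 - 7 = -1885
h_6 = -3·(-1885) - 7 = 5648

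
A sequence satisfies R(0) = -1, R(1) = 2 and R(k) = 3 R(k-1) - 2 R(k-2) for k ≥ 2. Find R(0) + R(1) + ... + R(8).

1497

R(2) = 3*2 - 2*(-1) = 8
R(3) = 3*8 - 2*2 = 20
R(4) = 3*20 - 2*8 = 44
R(5) = 3*44 - 2*20 = 92
R(6) = 3*92 - 2*44 = 188
R(7) = 3*188 - 2*92 = 380
R(8) = 3*380 - 2*188 = 764
Sum = (-1) + 2 + 8 + 20 + 44 + 92 + 188 + 380 + 764 = 1497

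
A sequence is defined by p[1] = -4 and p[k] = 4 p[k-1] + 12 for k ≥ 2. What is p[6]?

p[2] = 4(-4) + 12 = -4
p[3] = 4(-4) + 12 = -4
p[4] = 4(-4) + 12 = -4
p[5] = 4(-4) + 12 = -4
p[6] = 4(-4) + 12 = -4

-4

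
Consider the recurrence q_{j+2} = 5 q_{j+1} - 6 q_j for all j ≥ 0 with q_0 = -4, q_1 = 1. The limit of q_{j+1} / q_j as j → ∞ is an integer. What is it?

The characteristic equation is r^2 - 5r + 6 = 0, which factors as (r - 3)(r - 2) = 0.
So the roots are 3 and 2. Since |3| > |2| and the coefficient of 3^j is non-zero, the ratio tends to 3.

3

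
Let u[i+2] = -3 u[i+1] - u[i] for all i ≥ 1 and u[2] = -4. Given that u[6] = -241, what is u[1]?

Let u[1] = v.
u[3] = 12 - v
u[4] = -32 + 3v
u[5] = 84 - 8v
u[6] = -220 + 21v
So -220 + 21v = -241, giving v = -1.

-1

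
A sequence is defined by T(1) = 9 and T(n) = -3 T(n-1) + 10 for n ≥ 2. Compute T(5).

529

T(2) = -3(9) + 10 = -17
T(3) = -3(-17) + 10 = 61
T(4) = -3(61) + 10 = -173
T(5) = -3(-173) + 10 = 529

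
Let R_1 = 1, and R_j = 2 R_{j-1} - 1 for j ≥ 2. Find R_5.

1

R_2 = 2*1 - 1 = 1
R_3 = 2*1 - 1 = 1
R_4 = 2*1 - 1 = 1
R_5 = 2*1 - 1 = 1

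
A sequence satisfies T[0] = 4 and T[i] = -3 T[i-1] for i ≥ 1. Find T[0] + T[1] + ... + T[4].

T[1] = -3(4) = -12
T[2] = -3(-12) = 36
T[3] = -3(36) = -108
T[4] = -3(-108) = 324
Sum = 4 + (-12) + 36 + (-108) + 324 = 244

244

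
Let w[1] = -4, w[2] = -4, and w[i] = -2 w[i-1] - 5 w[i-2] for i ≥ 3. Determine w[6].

w[3] = -2·(-4) - 5·(-4) = 28
w[4] = -2·28 - 5·(-4) = -36
w[5] = -2·(-36) - 5·28 = -68
w[6] = -2·(-68) - 5·(-36) = 316

316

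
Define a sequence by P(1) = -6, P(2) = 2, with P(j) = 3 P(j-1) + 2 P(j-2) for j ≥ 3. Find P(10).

P(3) = 3·2 + 2·(-6) = -6
P(4) = 3·(-6) + 2·2 = -14
P(5) = 3·(-14) + 2·(-6) = -54
P(6) = 3·(-54) + 2·(-14) = -190
P(7) = 3·(-190) + 2·(-54) = -678
P(8) = 3·(-678) + 2·(-190) = -2414
P(9) = 3·(-2414) + 2·(-678) = -8598
P(10) = 3·(-8598) + 2·(-2414) = -30622

-30622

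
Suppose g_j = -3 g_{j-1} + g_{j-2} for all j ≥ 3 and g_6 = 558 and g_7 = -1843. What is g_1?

-7

Rearranging, g_{j-2} = g_j + 3 g_{j-1}.
g_5 = -1843 + 3·558 = -169
g_4 = 558 + 3·(-169) = 51
g_3 = -169 + 3·51 = -16
g_2 = 51 + 3·(-16) = 3
g_1 = -16 + 3·3 = -7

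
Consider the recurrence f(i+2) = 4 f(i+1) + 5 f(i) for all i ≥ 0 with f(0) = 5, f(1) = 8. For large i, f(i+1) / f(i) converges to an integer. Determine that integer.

5

The characteristic equation is r^2 - 4r - 5 = 0, which factors as (r - 5)(r + 1) = 0.
So the roots are 5 and -1. Since |5| > |-1| and the coefficient of 5^i is non-zero, the ratio tends to 5.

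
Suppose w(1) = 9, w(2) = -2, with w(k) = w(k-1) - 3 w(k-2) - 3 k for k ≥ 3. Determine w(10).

1090

w(3) = (-2) - 3(9) - 9 = -38
w(4) = (-38) - 3(-2) - 12 = -44
w(5) = (-44) - 3(-38) - 15 = 55
w(6) = 55 - 3(-44) - 18 = 169
w(7) = 169 - 3(55) - 21 = -17
w(8) = (-17) - 3(169) - 24 = -548
w(9) = (-548) - 3(-17) - 27 = -524
w(10) = (-524) - 3(-548) - 30 = 1090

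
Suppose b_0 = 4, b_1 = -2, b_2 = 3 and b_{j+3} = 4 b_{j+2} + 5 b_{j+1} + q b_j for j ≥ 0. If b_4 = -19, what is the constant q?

b_3 = 2 + 4q
b_4 = 23 + 14q
So 23 + 14q = -19, giving q = -3.

-3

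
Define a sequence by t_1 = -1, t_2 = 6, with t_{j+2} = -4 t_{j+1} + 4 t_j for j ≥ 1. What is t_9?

-356608

t_3 = -4·6 + 4·(-1) = -28
t_4 = -4·(-28) + 4·6 = 136
t_5 = -4·136 + 4·(-28) = -656
t_6 = -4·(-656) + 4·136 = 3168
t_7 = -4·3168 + 4·(-656) = -15296
t_8 = -4·(-15296) + 4·3168 = 73856
t_9 = -4·73856 + 4·(-15296) = -356608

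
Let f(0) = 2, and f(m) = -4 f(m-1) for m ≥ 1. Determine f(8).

f(1) = -4*2 = -8
f(2) = -4*(-8) = 32
f(3) = -4*32 = -128
f(4) = -4*(-128) = 512
f(5) = -4*512 = -2048
f(6) = -4*(-2048) = 8192
f(7) = -4*8192 = -32768
f(8) = -4*(-32768) = 131072

131072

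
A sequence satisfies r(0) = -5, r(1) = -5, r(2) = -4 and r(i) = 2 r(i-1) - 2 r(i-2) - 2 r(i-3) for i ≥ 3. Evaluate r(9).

r(3) = 2·(-4) - 2·(-5) - 2·(-5) = 12
r(4) = 2·12 - 2·(-4) - 2·(-5) = 42
r(5) = 2·42 - 2·12 - 2·(-4) = 68
r(6) = 2·68 - 2·42 - 2·12 = 28
r(7) = 2·28 - 2·68 - 2·42 = -164
r(8) = 2·(-164) - 2·28 - 2·68 = -520
r(9) = 2·(-520) - 2·(-164) - 2·28 = -768

-768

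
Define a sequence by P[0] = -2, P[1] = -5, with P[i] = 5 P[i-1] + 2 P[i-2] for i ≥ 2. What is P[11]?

P[2] = 5·(-5) + 2·(-2) = -29
P[3] = 5·(-29) + 2·(-5) = -155
P[4] = 5·(-155) + 2·(-29) = -833
P[5] = 5·(-833) + 2·(-155) = -4475
P[6] = 5·(-4475) + 2·(-833) = -24041
P[7] = 5·(-24041) + 2·(-4475) = -129155
P[8] = 5·(-129155) + 2·(-24041) = -693857
P[9] = 5·(-693857) + 2·(-129155) = -3727595
P[10] = 5·(-3727595) + 2·(-693857) = -20025689
P[11] = 5·(-20025689) + 2·(-3727595) = -107583635

-107583635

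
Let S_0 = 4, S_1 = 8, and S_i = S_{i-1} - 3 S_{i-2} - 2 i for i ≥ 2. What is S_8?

-548

S_2 = 8 - 3(4) - 4 = -8
S_3 = (-8) - 3(8) - 6 = -38
S_4 = (-38) - 3(-8) - 8 = -22
S_5 = (-22) - 3(-38) - 10 = 82
S_6 = 82 - 3(-22) - 12 = 136
S_7 = 136 - 3(82) - 14 = -124
S_8 = (-124) - 3(136) - 16 = -548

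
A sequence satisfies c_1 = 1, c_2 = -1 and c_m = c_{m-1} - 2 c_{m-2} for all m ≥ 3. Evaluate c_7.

c_3 = (-1) - 2*1 = -3
c_4 = (-3) - 2*(-1) = -1
c_5 = (-1) - 2*(-3) = 5
c_6 = 5 - 2*(-1) = 7
c_7 = 7 - 2*5 = -3

-3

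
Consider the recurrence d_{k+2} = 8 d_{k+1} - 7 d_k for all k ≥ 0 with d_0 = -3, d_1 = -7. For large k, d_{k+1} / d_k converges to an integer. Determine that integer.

7

The characteristic equation is r^2 - 8r + 7 = 0, which factors as (r - 7)(r - 1) = 0.
So the roots are 7 and 1. Since |7| > |1| and the coefficient of 7^k is non-zero, the ratio tends to 7.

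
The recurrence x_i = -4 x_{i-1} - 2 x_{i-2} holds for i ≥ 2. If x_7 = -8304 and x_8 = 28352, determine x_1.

Rearranging, x_{i-2} = (x_i + 4 x_{i-1}) / -2.
x_6 = (28352 + 4·(-8304)) / -2 = -4864/-2 = 2432
x_5 = (-8304 + 4·2432) / -2 = 1424/-2 = -712
x_4 = (2432 + 4·(-712)) / -2 = -416/-2 = 208
x_3 = (-712 + 4·208) / -2 = 120/-2 = -60
x_2 = (208 + 4·(-60)) / -2 = -32/-2 = 16
x_1 = (-60 + 4·16) / -2 = 4/-2 = -2

-2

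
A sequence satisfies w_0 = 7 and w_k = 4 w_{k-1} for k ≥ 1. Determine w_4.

w_1 = 4·7 = 28
w_2 = 4·28 = 112
w_3 = 4·112 = 448
w_4 = 4·448 = 1792

1792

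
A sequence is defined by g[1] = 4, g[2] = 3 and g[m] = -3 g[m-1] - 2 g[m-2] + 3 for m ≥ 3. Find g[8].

759

g[3] = -3*3 - 2*4 + 3 = -14
g[4] = -3*(-14) - 2*3 + 3 = 39
g[5] = -3*39 - 2*(-14) + 3 = -86
g[6] = -3*(-86) - 2*39 + 3 = 183
g[7] = -3*183 - 2*(-86) + 3 = -374
g[8] = -3*(-374) - 2*183 + 3 = 759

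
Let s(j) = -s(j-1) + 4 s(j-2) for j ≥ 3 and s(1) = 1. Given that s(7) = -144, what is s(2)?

Let s(2) = v.
s(3) = 4 - v
s(4) = -4 + 5v
s(5) = 20 - 9v
s(6) = -36 + 29v
s(7) = 116 - 65v
So 116 - 65v = -144, giving v = 4.

4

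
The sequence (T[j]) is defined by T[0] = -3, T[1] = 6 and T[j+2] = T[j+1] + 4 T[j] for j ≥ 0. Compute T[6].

42

T[2] = 6 + 4(-3) = -6
T[3] = (-6) + 4(6) = 18
T[4] = 18 + 4(-6) = -6
T[5] = (-6) + 4(18) = 66
T[6] = 66 + 4(-6) = 42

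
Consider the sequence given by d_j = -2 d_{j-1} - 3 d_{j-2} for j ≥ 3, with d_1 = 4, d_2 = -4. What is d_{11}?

d_3 = -2·(-4) - 3·4 = -4
d_4 = -2·(-4) - 3·(-4) = 20
d_5 = -2·20 - 3·(-4) = -28
d_6 = -2·(-28) - 3·20 = -4
d_7 = -2·(-4) - 3·(-28) = 92
d_8 = -2·92 - 3·(-4) = -172
d_9 = -2·(-172) - 3·92 = 68
d_{10} = -2·68 - 3·(-172) = 380
d_{11} = -2·380 - 3·68 = -964

-964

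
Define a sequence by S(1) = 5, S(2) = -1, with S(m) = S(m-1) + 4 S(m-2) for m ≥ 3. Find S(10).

S(3) = (-1) + 4·5 = 19
S(4) = 19 + 4·(-1) = 15
S(5) = 15 + 4·19 = 91
S(6) = 91 + 4·15 = 151
S(7) = 151 + 4·91 = 515
S(8) = 515 + 4·151 = 1119
S(9) = 1119 + 4·515 = 3179
S(10) = 3179 + 4·1119 = 7655

7655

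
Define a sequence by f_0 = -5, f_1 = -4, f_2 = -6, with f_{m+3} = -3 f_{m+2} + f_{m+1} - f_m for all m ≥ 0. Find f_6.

-684

f_3 = -3*(-6) + (-4) - (-5) = 19
f_4 = -3*19 + (-6) - (-4) = -59
f_5 = -3*(-59) + 19 - (-6) = 202
f_6 = -3*202 + (-59) - 19 = -684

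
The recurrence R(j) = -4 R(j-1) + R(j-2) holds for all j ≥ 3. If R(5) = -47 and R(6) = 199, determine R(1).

-7

Rearranging, R(j-2) = R(j) + 4 R(j-1).
R(4) = 199 + 4*(-47) = 11
R(3) = -47 + 4*11 = -3
R(2) = 11 + 4*(-3) = -1
R(1) = -3 + 4*(-1) = -7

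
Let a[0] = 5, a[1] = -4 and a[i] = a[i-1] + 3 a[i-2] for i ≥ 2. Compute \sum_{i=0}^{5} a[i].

72

a[2] = (-4) + 3*5 = 11
a[3] = 11 + 3*(-4) = -1
a[4] = (-1) + 3*11 = 32
a[5] = 32 + 3*(-1) = 29
Sum = 5 + (-4) + 11 + (-1) + 32 + 29 = 72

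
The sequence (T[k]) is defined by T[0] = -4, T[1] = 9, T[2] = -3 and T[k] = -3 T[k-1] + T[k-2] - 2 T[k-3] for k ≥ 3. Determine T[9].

47074

T[3] = -3·(-3) + 9 - 2·(-4) = 26
T[4] = -3·26 + (-3) - 2·9 = -99
T[5] = -3·(-99) + 26 - 2·(-3) = 329
T[6] = -3·329 + (-99) - 2·26 = -1138
T[7] = -3·(-1138) + 329 - 2·(-99) = 3941
T[8] = -3·3941 + (-1138) - 2·329 = -13619
T[9] = -3·(-13619) + 3941 - 2·(-1138) = 47074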